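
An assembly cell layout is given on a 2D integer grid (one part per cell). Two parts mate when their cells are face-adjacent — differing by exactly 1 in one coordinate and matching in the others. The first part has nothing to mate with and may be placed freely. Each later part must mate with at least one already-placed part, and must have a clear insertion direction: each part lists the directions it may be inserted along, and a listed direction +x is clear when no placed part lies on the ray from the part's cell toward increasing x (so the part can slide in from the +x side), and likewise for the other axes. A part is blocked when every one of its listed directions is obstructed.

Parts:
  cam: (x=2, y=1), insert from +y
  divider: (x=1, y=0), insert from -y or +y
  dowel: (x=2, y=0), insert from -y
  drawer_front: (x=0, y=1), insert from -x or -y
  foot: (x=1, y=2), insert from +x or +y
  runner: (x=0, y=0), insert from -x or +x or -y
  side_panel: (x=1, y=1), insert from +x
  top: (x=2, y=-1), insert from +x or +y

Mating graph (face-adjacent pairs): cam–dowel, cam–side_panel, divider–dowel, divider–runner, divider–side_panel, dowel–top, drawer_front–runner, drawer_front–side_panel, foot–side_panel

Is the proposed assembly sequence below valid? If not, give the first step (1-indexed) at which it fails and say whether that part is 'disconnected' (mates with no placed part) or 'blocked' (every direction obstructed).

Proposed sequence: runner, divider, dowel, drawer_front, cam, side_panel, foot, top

Invalid at step 6 (blocked)

1. runner@(0, 0) [-x clear] — {runner}
2. divider@(1, 0) [-y clear] — {divider, runner}
3. dowel@(2, 0) [-y clear] — {divider, dowel, runner}
4. drawer_front@(0, 1) [-x clear] — {divider, dowel, drawer_front, runner}
5. cam@(2, 1) [+y clear] — {cam, divider, dowel, drawer_front, runner}
6. side_panel@(1, 1) — +x all obstructed ⇒ blocked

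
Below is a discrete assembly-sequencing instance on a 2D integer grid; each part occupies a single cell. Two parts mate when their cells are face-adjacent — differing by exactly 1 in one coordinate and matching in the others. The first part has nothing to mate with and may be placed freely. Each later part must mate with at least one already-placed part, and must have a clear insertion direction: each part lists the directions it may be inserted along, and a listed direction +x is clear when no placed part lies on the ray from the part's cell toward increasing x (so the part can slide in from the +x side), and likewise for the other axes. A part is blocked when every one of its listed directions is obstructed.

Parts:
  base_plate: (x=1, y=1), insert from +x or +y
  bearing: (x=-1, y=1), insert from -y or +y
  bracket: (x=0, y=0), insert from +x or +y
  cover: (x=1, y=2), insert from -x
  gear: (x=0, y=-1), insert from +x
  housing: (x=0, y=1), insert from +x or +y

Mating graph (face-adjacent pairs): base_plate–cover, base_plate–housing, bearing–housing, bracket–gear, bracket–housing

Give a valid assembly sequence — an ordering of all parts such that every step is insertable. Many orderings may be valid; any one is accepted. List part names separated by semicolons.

1. gear@(0, -1) [+x clear] — {gear}
2. bracket@(0, 0) [+x clear] — {bracket, gear}
3. housing@(0, 1) [+x clear] — {bracket, gear, housing}
4. bearing@(-1, 1) [-y clear] — {bearing, bracket, gear, housing}
5. base_plate@(1, 1) [+x clear] — {base_plate, bearing, bracket, gear, housing}
6. cover@(1, 2) [-x clear] — {base_plate, bearing, bracket, cover, gear, housing}

gear; bracket; housing; bearing; base_plate; cover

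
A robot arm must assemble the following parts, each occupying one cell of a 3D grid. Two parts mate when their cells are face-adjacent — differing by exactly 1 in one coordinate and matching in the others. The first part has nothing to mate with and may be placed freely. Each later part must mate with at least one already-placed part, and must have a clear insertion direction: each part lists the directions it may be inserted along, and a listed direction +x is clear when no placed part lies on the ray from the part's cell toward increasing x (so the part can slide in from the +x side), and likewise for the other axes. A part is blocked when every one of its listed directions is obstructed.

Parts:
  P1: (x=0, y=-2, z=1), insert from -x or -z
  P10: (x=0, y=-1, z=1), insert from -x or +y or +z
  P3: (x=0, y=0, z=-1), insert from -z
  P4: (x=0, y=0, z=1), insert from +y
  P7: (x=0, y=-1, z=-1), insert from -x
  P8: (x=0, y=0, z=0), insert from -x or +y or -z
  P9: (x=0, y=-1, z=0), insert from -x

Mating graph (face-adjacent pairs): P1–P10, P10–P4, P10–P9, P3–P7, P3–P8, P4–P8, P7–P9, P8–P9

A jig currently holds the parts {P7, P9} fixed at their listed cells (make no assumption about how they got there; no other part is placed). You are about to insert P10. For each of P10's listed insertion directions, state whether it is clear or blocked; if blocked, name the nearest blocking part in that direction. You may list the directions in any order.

+y: clear; +z: clear; -x: clear

-x: ray from P10(0, -1, 1) has no placed part ⇒ clear
+y: ray from P10(0, -1, 1) has no placed part ⇒ clear
+z: ray from P10(0, -1, 1) has no placed part ⇒ clear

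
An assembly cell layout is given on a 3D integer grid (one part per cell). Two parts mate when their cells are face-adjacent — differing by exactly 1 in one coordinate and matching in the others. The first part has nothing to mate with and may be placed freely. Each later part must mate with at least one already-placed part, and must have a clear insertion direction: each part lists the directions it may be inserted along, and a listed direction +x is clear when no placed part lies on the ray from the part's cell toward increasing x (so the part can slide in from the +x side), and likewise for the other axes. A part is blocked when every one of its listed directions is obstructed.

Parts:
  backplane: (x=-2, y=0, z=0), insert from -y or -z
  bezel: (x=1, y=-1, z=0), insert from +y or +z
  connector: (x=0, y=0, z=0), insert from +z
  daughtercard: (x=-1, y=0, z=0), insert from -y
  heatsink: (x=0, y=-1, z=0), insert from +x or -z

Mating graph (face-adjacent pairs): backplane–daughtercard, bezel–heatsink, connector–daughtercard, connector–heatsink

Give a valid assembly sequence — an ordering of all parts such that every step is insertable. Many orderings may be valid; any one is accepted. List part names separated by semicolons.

connector; daughtercard; backplane; heatsink; bezel

1. connector@(0, 0, 0) [+z clear] — {connector}
2. daughtercard@(-1, 0, 0) [-y clear] — {connector, daughtercard}
3. backplane@(-2, 0, 0) [-y clear] — {backplane, connector, daughtercard}
4. heatsink@(0, -1, 0) [+x clear] — {backplane, connector, daughtercard, heatsink}
5. bezel@(1, -1, 0) [+y clear] — {backplane, bezel, connector, daughtercard, heatsink}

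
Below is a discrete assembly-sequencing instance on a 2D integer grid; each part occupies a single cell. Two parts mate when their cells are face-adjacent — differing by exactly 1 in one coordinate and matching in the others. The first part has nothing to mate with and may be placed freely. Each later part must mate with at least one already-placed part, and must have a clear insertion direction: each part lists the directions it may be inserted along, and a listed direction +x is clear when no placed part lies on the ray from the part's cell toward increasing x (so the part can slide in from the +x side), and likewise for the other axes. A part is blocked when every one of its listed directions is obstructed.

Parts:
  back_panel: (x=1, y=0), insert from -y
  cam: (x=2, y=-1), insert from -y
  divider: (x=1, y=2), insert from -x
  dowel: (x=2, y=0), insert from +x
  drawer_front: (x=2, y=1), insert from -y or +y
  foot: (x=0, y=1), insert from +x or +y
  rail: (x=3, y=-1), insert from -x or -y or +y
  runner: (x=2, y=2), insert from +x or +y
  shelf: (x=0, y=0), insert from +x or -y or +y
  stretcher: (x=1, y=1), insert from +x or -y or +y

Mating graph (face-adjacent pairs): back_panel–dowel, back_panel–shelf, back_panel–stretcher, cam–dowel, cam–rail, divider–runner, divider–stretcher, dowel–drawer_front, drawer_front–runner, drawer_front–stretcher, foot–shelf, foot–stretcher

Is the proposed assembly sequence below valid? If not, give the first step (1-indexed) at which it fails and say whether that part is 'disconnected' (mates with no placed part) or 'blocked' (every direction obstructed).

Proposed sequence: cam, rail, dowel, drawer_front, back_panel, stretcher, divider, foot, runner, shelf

Valid

1. cam@(2, -1) [-y clear] — {cam}
2. rail@(3, -1) [-y clear] — {cam, rail}
3. dowel@(2, 0) [+x clear] — {cam, dowel, rail}
4. drawer_front@(2, 1) [+y clear] — {cam, dowel, drawer_front, rail}
5. back_panel@(1, 0) [-y clear] — {back_panel, cam, dowel, drawer_front, rail}
6. stretcher@(1, 1) [+y clear] — {back_panel, cam, dowel, drawer_front, rail, stretcher}
7. divider@(1, 2) [-x clear] — {back_panel, cam, divider, dowel, drawer_front, rail, stretcher}
8. foot@(0, 1) [+y clear] — {back_panel, cam, divider, dowel, drawer_front, foot, rail, stretcher}
9. runner@(2, 2) [+x clear] — {back_panel, cam, divider, dowel, drawer_front, foot, rail, runner, stretcher}
10. shelf@(0, 0) [-y clear] — {back_panel, cam, divider, dowel, drawer_front, foot, rail, runner, shelf, stretcher}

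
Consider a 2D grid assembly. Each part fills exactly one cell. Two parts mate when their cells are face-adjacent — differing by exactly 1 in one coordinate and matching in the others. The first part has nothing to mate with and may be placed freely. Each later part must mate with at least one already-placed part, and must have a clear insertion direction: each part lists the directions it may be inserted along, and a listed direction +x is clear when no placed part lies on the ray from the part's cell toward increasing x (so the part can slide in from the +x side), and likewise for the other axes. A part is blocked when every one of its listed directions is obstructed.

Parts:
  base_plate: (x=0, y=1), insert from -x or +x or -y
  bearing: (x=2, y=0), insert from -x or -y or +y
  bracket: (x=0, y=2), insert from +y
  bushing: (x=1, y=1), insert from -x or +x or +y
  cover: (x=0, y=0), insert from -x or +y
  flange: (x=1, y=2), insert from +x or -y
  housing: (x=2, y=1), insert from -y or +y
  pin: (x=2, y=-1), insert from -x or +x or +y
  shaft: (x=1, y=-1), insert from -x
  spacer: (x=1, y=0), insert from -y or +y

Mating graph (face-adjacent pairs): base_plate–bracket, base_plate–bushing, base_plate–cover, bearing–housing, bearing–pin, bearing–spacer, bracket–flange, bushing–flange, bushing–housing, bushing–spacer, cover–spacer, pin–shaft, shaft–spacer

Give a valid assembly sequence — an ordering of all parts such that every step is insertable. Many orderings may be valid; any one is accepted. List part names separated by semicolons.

1. shaft@(1, -1) [-x clear] — {shaft}
2. pin@(2, -1) [+x clear] — {pin, shaft}
3. bearing@(2, 0) [-x clear] — {bearing, pin, shaft}
4. housing@(2, 1) [+y clear] — {bearing, housing, pin, shaft}
5. spacer@(1, 0) [+y clear] — {bearing, housing, pin, shaft, spacer}
6. cover@(0, 0) [-x clear] — {bearing, cover, housing, pin, shaft, spacer}
7. base_plate@(0, 1) [-x clear] — {base_plate, bearing, cover, housing, pin, shaft, spacer}
8. bracket@(0, 2) [+y clear] — {base_plate, bearing, bracket, cover, housing, pin, shaft, spacer}
9. bushing@(1, 1) [+y clear] — {base_plate, bearing, bracket, bushing, cover, housing, pin, shaft, spacer}
10. flange@(1, 2) [+x clear] — {base_plate, bearing, bracket, bushing, cover, flange, housing, pin, shaft, spacer}

shaft; pin; bearing; housing; spacer; cover; base_plate; bracket; bushing; flange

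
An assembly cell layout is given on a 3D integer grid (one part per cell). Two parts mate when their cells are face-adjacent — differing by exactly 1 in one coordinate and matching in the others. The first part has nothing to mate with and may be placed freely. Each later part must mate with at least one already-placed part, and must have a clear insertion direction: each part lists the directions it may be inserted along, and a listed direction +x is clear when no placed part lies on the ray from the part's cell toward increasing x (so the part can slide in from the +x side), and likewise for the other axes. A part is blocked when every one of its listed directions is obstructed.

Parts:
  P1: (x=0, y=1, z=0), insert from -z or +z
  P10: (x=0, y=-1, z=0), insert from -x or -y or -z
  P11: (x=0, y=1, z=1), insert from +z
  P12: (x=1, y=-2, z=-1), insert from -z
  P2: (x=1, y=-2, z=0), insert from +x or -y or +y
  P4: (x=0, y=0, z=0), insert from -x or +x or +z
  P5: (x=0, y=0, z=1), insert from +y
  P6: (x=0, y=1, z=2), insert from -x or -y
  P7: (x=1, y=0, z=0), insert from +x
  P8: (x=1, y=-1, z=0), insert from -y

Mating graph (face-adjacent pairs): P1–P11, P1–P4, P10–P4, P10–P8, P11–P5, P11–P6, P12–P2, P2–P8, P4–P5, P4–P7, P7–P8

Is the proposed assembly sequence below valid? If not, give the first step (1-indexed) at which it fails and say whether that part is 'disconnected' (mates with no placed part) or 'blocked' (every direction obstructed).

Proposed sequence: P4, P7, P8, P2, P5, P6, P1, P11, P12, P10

Invalid at step 6 (disconnected)

1. P4@(0, 0, 0) [-x clear] — {P4}
2. P7@(1, 0, 0) [+x clear] — {P4, P7}
3. P8@(1, -1, 0) [-y clear] — {P4, P7, P8}
4. P2@(1, -2, 0) [+x clear] — {P2, P4, P7, P8}
5. P5@(0, 0, 1) [+y clear] — {P2, P4, P5, P7, P8}
6. P6@(0, 1, 2) — no placed neighbour ⇒ disconnected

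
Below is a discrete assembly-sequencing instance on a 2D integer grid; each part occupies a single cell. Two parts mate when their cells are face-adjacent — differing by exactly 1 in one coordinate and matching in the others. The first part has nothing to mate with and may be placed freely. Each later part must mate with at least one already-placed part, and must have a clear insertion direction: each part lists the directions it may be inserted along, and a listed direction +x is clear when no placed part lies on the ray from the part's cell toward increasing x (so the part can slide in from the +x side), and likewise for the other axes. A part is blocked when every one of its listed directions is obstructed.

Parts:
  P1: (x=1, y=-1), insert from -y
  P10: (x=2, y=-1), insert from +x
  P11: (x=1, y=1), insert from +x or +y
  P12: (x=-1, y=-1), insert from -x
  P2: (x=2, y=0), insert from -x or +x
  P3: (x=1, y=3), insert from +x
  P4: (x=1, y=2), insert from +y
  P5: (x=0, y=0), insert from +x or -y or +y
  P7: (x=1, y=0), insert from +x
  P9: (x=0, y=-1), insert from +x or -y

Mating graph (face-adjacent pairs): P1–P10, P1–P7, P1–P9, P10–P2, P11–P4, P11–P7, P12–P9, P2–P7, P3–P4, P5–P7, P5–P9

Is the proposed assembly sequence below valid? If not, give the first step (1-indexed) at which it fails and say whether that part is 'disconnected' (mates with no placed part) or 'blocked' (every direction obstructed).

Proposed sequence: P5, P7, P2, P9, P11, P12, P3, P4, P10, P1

1. P5@(0, 0) [+x clear] — {P5}
2. P7@(1, 0) [+x clear] — {P5, P7}
3. P2@(2, 0) [+x clear] — {P2, P5, P7}
4. P9@(0, -1) [+x clear] — {P2, P5, P7, P9}
5. P11@(1, 1) [+x clear] — {P11, P2, P5, P7, P9}
6. P12@(-1, -1) [-x clear] — {P11, P12, P2, P5, P7, P9}
7. P3@(1, 3) — no placed neighbour ⇒ disconnected

Invalid at step 7 (disconnected)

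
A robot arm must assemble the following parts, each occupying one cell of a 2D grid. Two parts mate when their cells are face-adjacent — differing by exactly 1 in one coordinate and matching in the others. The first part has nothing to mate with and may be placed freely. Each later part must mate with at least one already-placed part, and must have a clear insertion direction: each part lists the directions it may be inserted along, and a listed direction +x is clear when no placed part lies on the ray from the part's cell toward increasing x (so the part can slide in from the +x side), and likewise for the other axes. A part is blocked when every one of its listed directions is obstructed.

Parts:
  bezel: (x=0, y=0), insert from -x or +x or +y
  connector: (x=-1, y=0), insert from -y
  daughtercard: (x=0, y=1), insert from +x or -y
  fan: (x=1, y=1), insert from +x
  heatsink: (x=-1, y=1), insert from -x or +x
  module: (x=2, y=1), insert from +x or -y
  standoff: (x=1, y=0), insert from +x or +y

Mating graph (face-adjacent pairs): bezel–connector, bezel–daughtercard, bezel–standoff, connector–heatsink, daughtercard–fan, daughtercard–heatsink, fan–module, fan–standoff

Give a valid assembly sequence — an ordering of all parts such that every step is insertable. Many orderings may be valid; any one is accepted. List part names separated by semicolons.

1. fan@(1, 1) [+x clear] — {fan}
2. standoff@(1, 0) [+x clear] — {fan, standoff}
3. daughtercard@(0, 1) [-y clear] — {daughtercard, fan, standoff}
4. heatsink@(-1, 1) [-x clear] — {daughtercard, fan, heatsink, standoff}
5. bezel@(0, 0) [-x clear] — {bezel, daughtercard, fan, heatsink, standoff}
6. module@(2, 1) [+x clear] — {bezel, daughtercard, fan, heatsink, module, standoff}
7. connector@(-1, 0) [-y clear] — {bezel, connector, daughtercard, fan, heatsink, module, standoff}

fan; standoff; daughtercard; heatsink; bezel; module; connector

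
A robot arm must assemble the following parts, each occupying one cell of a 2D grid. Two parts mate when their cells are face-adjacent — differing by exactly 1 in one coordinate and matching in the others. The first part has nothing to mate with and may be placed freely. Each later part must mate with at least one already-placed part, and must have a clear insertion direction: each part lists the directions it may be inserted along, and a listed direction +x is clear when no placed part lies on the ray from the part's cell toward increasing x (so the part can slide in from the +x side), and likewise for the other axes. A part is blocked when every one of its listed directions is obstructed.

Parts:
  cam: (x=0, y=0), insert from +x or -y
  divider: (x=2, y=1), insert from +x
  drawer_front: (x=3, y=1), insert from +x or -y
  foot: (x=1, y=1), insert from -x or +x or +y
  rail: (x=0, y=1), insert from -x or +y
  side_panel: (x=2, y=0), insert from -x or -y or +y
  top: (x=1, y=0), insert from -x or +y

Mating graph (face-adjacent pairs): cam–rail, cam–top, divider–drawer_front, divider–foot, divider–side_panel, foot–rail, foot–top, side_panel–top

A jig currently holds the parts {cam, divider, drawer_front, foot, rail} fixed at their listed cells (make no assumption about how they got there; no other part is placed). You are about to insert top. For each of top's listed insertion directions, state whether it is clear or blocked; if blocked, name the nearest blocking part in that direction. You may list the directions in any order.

+y: blocked by foot; -x: blocked by cam

-x: nearest on ray is cam@(0, 0) ⇒ blocked
+y: nearest on ray is foot@(1, 1) ⇒ blocked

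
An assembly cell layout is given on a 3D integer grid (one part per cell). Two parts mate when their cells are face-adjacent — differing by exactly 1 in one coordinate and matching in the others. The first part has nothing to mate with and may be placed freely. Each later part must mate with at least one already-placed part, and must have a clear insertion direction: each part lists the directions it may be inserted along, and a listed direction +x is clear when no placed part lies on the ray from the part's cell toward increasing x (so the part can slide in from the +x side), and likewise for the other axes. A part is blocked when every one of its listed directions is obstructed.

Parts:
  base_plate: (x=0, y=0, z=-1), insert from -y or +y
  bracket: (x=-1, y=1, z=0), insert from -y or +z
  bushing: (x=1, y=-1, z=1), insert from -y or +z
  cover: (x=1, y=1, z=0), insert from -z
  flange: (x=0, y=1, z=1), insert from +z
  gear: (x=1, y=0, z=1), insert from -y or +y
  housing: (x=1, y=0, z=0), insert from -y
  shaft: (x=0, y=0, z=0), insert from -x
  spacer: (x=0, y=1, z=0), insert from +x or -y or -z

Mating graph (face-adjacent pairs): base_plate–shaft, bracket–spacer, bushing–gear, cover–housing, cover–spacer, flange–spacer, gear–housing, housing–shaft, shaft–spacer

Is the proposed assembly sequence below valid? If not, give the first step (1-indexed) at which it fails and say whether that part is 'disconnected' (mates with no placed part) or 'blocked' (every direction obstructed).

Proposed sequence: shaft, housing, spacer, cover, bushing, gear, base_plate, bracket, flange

1. shaft@(0, 0, 0) [-x clear] — {shaft}
2. housing@(1, 0, 0) [-y clear] — {housing, shaft}
3. spacer@(0, 1, 0) [+x clear] — {housing, shaft, spacer}
4. cover@(1, 1, 0) [-z clear] — {cover, housing, shaft, spacer}
5. bushing@(1, -1, 1) — no placed neighbour ⇒ disconnected

Invalid at step 5 (disconnected)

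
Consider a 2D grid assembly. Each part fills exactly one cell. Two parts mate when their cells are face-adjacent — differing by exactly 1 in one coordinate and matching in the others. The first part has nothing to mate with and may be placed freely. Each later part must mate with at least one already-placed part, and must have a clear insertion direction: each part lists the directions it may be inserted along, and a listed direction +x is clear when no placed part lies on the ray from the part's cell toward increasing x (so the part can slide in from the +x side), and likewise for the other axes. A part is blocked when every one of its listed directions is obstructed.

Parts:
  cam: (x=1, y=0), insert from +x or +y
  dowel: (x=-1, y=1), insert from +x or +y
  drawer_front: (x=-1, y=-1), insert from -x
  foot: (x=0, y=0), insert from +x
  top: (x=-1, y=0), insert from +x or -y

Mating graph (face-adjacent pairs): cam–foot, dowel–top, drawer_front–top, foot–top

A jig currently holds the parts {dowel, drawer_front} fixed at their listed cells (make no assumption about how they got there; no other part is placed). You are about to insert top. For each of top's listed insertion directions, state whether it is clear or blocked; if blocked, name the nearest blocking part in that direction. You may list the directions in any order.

+x: clear; -y: blocked by drawer_front

+x: ray from top(-1, 0) has no placed part ⇒ clear
-y: nearest on ray is drawer_front@(-1, -1) ⇒ blocked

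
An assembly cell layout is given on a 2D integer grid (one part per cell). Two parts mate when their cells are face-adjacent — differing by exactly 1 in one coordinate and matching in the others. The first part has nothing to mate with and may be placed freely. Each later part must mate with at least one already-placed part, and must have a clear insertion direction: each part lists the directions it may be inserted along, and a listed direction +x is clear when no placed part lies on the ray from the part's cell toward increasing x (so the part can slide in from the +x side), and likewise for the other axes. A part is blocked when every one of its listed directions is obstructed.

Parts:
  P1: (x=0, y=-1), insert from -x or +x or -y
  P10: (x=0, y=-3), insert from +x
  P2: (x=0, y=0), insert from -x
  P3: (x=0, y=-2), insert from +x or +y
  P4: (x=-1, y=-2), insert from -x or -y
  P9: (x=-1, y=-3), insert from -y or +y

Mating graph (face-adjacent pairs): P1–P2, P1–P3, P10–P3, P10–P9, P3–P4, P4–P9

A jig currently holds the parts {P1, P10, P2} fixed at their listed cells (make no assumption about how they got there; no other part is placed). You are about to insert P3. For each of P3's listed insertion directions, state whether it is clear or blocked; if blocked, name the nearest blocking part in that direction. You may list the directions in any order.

+x: ray from P3(0, -2) has no placed part ⇒ clear
+y: nearest on ray is P1@(0, -1) ⇒ blocked

+x: clear; +y: blocked by P1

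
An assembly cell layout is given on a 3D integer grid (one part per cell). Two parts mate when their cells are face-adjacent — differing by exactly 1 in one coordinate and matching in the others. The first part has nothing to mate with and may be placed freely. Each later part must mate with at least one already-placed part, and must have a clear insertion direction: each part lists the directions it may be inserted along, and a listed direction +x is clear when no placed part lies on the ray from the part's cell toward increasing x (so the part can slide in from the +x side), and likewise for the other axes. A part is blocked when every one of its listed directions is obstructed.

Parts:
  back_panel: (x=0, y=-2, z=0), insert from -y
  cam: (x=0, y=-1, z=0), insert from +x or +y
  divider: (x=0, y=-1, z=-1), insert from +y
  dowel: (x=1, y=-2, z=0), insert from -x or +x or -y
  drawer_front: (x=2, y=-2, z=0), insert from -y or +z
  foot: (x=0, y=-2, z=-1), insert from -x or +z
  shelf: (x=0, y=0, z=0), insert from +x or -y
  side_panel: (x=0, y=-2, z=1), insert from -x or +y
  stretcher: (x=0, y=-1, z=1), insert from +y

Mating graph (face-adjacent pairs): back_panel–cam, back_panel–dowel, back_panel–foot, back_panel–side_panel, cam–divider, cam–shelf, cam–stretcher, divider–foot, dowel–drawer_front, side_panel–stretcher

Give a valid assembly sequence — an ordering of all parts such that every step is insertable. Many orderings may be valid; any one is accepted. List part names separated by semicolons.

shelf; cam; divider; back_panel; dowel; side_panel; foot; drawer_front; stretcher

1. shelf@(0, 0, 0) [+x clear] — {shelf}
2. cam@(0, -1, 0) [+x clear] — {cam, shelf}
3. divider@(0, -1, -1) [+y clear] — {cam, divider, shelf}
4. back_panel@(0, -2, 0) [-y clear] — {back_panel, cam, divider, shelf}
5. dowel@(1, -2, 0) [+x clear] — {back_panel, cam, divider, dowel, shelf}
6. side_panel@(0, -2, 1) [-x clear] — {back_panel, cam, divider, dowel, shelf, side_panel}
7. foot@(0, -2, -1) [-x clear] — {back_panel, cam, divider, dowel, foot, shelf, side_panel}
8. drawer_front@(2, -2, 0) [-y clear] — {back_panel, cam, divider, dowel, drawer_front, foot, shelf, side_panel}
9. stretcher@(0, -1, 1) [+y clear] — {back_panel, cam, divider, dowel, drawer_front, foot, shelf, side_panel, stretcher}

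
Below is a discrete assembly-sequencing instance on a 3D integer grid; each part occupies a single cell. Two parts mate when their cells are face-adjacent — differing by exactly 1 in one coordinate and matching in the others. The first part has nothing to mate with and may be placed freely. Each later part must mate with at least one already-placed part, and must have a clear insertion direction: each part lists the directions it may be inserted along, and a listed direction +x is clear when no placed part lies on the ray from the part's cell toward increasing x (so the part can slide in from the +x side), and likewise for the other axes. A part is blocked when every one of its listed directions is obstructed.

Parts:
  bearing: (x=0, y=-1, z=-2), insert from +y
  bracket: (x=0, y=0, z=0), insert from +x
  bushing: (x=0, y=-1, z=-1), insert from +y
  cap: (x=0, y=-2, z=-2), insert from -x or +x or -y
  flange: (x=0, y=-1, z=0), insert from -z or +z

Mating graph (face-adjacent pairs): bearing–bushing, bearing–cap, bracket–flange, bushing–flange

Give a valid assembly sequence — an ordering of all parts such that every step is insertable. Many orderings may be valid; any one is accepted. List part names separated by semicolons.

1. cap@(0, -2, -2) [-x clear] — {cap}
2. bearing@(0, -1, -2) [+y clear] — {bearing, cap}
3. bushing@(0, -1, -1) [+y clear] — {bearing, bushing, cap}
4. flange@(0, -1, 0) [+z clear] — {bearing, bushing, cap, flange}
5. bracket@(0, 0, 0) [+x clear] — {bearing, bracket, bushing, cap, flange}

cap; bearing; bushing; flange; bracket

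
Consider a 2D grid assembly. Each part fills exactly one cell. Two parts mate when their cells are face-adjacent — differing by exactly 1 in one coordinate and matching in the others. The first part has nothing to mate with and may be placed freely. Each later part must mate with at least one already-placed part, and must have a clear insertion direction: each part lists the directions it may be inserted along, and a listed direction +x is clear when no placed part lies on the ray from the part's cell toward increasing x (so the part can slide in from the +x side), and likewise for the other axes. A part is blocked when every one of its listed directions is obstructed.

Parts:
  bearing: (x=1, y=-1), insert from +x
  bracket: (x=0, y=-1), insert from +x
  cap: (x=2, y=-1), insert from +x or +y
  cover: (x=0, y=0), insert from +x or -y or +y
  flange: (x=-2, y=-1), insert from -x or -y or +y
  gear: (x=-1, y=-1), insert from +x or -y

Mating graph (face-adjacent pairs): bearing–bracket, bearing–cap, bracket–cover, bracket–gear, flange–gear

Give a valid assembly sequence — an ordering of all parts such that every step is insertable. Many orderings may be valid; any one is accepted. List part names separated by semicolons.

flange; gear; bracket; bearing; cover; cap

1. flange@(-2, -1) [-x clear] — {flange}
2. gear@(-1, -1) [+x clear] — {flange, gear}
3. bracket@(0, -1) [+x clear] — {bracket, flange, gear}
4. bearing@(1, -1) [+x clear] — {bearing, bracket, flange, gear}
5. cover@(0, 0) [+x clear] — {bearing, bracket, cover, flange, gear}
6. cap@(2, -1) [+x clear] — {bearing, bracket, cap, cover, flange, gear}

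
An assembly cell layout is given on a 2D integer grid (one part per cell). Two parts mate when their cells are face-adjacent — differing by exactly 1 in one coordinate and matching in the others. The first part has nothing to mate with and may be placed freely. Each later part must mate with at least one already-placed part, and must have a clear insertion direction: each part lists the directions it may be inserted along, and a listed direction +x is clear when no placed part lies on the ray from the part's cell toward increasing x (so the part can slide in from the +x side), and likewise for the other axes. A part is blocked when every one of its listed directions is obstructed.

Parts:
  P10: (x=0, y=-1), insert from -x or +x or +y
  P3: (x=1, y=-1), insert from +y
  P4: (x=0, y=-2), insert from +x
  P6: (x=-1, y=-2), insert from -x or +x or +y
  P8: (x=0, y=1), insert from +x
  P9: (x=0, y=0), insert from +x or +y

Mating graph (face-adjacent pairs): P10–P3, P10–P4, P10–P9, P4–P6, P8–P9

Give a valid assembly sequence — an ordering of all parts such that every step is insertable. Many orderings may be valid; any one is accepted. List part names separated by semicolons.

1. P10@(0, -1) [-x clear] — {P10}
2. P9@(0, 0) [+x clear] — {P10, P9}
3. P3@(1, -1) [+y clear] — {P10, P3, P9}
4. P4@(0, -2) [+x clear] — {P10, P3, P4, P9}
5. P6@(-1, -2) [-x clear] — {P10, P3, P4, P6, P9}
6. P8@(0, 1) [+x clear] — {P10, P3, P4, P6, P8, P9}

P10; P9; P3; P4; P6; P8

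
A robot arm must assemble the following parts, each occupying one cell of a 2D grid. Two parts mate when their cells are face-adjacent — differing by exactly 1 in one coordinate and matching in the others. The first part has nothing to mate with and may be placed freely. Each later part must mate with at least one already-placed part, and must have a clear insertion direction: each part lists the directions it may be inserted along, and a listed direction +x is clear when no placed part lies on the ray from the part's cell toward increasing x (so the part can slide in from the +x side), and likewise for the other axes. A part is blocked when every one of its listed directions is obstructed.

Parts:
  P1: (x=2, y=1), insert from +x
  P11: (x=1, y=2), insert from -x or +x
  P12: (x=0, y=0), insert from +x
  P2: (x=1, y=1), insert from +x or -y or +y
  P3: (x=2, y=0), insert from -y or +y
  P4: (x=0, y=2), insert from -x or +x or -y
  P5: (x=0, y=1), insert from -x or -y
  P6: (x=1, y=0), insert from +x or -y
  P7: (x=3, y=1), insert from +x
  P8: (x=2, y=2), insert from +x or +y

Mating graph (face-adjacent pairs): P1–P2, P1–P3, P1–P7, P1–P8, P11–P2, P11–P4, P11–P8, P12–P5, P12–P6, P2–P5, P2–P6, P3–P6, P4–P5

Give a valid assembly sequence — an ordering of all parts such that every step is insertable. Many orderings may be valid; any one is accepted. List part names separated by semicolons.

1. P12@(0, 0) [+x clear] — {P12}
2. P5@(0, 1) [-x clear] — {P12, P5}
3. P4@(0, 2) [-x clear] — {P12, P4, P5}
4. P11@(1, 2) [+x clear] — {P11, P12, P4, P5}
5. P2@(1, 1) [+x clear] — {P11, P12, P2, P4, P5}
6. P8@(2, 2) [+x clear] — {P11, P12, P2, P4, P5, P8}
7. P6@(1, 0) [+x clear] — {P11, P12, P2, P4, P5, P6, P8}
8. P3@(2, 0) [-y clear] — {P11, P12, P2, P3, P4, P5, P6, P8}
9. P1@(2, 1) [+x clear] — {P1, P11, P12, P2, P3, P4, P5, P6, P8}
10. P7@(3, 1) [+x clear] — {P1, P11, P12, P2, P3, P4, P5, P6, P7, P8}

P12; P5; P4; P11; P2; P8; P6; P3; P1; P7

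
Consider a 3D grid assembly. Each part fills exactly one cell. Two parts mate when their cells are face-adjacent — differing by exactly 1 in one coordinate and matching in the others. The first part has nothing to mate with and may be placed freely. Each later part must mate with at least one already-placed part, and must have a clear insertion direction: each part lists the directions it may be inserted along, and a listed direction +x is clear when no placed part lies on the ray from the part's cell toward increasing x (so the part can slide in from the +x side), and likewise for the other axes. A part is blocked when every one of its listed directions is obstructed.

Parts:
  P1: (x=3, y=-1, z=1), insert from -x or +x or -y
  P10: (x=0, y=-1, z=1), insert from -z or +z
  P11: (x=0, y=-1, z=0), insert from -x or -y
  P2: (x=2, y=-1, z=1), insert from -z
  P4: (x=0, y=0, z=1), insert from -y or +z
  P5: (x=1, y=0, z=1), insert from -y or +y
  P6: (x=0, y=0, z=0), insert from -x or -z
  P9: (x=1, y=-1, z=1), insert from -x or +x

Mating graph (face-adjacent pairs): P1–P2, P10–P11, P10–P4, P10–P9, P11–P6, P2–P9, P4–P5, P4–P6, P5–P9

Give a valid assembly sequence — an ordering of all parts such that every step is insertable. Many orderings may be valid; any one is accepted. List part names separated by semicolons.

1. P10@(0, -1, 1) [-z clear] — {P10}
2. P11@(0, -1, 0) [-x clear] — {P10, P11}
3. P6@(0, 0, 0) [-x clear] — {P10, P11, P6}
4. P4@(0, 0, 1) [+z clear] — {P10, P11, P4, P6}
5. P5@(1, 0, 1) [-y clear] — {P10, P11, P4, P5, P6}
6. P9@(1, -1, 1) [+x clear] — {P10, P11, P4, P5, P6, P9}
7. P2@(2, -1, 1) [-z clear] — {P10, P11, P2, P4, P5, P6, P9}
8. P1@(3, -1, 1) [+x clear] — {P1, P10, P11, P2, P4, P5, P6, P9}

P10; P11; P6; P4; P5; P9; P2; P1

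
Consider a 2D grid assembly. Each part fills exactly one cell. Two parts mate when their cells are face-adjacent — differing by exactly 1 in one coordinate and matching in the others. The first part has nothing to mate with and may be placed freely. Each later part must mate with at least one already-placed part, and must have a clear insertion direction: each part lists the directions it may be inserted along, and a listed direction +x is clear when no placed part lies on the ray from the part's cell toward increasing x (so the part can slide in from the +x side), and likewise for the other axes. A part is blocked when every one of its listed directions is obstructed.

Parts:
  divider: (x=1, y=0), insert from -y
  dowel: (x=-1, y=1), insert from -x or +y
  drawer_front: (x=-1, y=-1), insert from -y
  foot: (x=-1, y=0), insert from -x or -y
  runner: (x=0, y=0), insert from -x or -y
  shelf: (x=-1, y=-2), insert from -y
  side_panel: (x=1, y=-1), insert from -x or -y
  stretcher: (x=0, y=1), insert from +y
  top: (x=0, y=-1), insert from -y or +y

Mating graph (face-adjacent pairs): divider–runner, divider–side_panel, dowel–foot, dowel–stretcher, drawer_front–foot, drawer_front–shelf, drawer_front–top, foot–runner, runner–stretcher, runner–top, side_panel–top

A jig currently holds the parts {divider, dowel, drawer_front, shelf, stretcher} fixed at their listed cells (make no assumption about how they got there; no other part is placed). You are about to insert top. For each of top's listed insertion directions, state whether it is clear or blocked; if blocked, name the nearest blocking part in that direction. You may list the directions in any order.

-y: ray from top(0, -1) has no placed part ⇒ clear
+y: nearest on ray is stretcher@(0, 1) ⇒ blocked

+y: blocked by stretcher; -y: clear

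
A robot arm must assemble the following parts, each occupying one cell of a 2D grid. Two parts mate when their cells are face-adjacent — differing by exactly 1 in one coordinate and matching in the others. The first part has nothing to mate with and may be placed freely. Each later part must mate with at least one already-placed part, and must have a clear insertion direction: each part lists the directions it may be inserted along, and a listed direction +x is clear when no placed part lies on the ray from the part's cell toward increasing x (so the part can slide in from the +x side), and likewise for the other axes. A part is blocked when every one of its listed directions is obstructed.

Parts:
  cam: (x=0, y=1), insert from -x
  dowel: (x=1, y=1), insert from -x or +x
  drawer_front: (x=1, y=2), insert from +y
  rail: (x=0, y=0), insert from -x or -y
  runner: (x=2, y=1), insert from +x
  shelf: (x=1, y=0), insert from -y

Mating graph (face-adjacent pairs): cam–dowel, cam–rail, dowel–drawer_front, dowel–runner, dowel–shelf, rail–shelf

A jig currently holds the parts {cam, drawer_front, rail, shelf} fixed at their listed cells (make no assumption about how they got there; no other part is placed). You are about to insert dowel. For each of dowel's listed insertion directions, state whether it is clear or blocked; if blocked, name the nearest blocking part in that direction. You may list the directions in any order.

+x: clear; -x: blocked by cam

-x: nearest on ray is cam@(0, 1) ⇒ blocked
+x: ray from dowel(1, 1) has no placed part ⇒ clear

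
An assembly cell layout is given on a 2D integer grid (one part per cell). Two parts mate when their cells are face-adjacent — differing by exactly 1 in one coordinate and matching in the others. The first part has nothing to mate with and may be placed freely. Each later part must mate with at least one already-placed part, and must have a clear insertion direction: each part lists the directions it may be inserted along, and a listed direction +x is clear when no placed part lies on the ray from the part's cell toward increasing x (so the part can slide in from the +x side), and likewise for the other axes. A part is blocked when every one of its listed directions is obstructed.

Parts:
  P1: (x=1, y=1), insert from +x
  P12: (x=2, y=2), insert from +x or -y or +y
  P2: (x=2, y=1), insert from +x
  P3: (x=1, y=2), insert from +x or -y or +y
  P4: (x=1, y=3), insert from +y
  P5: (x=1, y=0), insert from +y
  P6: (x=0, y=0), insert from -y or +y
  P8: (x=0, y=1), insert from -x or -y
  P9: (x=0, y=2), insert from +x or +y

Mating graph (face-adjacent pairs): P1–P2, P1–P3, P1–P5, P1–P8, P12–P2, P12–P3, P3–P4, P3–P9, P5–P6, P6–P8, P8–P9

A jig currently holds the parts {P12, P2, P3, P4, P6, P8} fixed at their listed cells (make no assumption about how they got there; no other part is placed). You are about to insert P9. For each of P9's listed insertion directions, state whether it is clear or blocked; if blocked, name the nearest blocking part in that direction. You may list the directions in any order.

+x: blocked by P3; +y: clear

+x: nearest on ray is P3@(1, 2) ⇒ blocked
+y: ray from P9(0, 2) has no placed part ⇒ clear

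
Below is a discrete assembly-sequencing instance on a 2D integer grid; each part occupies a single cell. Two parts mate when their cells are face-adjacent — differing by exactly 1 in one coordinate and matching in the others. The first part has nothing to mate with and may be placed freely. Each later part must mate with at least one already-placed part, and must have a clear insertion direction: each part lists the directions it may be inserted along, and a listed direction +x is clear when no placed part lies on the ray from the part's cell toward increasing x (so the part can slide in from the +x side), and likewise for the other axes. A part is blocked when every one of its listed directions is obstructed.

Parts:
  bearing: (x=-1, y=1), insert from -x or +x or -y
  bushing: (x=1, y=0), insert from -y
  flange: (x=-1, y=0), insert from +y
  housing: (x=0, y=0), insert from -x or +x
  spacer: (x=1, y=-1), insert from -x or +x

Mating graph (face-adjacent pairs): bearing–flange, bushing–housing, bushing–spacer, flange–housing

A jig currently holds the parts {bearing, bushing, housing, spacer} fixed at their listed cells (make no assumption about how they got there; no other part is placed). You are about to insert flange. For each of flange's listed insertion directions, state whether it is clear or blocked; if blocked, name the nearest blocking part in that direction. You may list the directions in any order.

+y: nearest on ray is bearing@(-1, 1) ⇒ blocked

+y: blocked by bearing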